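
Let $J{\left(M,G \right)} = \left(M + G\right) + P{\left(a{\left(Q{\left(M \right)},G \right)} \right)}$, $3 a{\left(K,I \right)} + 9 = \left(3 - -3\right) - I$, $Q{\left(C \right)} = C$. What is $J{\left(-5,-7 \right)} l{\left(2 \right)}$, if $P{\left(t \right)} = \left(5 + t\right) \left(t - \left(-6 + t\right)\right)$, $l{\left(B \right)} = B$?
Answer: $52$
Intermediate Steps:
$a{\left(K,I \right)} = -1 - \frac{I}{3}$ ($a{\left(K,I \right)} = -3 + \frac{\left(3 - -3\right) - I}{3} = -3 + \frac{\left(3 + 3\right) - I}{3} = -3 + \frac{6 - I}{3} = -3 - \left(-2 + \frac{I}{3}\right) = -1 - \frac{I}{3}$)
$P{\left(t \right)} = 30 + 6 t$ ($P{\left(t \right)} = \left(5 + t\right) 6 = 30 + 6 t$)
$J{\left(M,G \right)} = 24 + M - G$ ($J{\left(M,G \right)} = \left(M + G\right) + \left(30 + 6 \left(-1 - \frac{G}{3}\right)\right) = \left(G + M\right) + \left(30 - \left(6 + 2 G\right)\right) = \left(G + M\right) - \left(-24 + 2 G\right) = 24 + M - G$)
$J{\left(-5,-7 \right)} l{\left(2 \right)} = \left(24 - 5 - -7\right) 2 = \left(24 - 5 + 7\right) 2 = 26 \cdot 2 = 52$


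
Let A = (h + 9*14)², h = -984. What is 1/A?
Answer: 1/736164 ≈ 1.3584e-6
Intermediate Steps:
A = 736164 (A = (-984 + 9*14)² = (-984 + 126)² = (-858)² = 736164)
1/A = 1/736164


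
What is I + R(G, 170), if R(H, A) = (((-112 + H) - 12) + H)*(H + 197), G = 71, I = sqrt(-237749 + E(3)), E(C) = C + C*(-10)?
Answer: 4824 + 4*I*sqrt(14861) ≈ 4824.0 + 487.62*I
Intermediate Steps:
E(C) = -9*C (E(C) = C - 10*C = -9*C)
I = 4*I*sqrt(14861) (I = sqrt(-237749 - 9*3) = sqrt(-237749 - 27) = sqrt(-237776) = 4*I*sqrt(14861) ≈ 487.62*I)
R(H, A) = (-124 + 2*H)*(197 + H) (R(H, A) = ((-124 + H) + H)*(197 + H) = (-124 + 2*H)*(197 + H))
I + R(G, 170) = 4*I*sqrt(14861) + (-24428 + 2*71**2 + 270*71) = 4*I*sqrt(14861) + (-24428 + 2*5041 + 19170) = 4*I*sqrt(14861) + (-24428 + 10082 + 19170) = 4*I*sqrt(14861) + 4824 = 4824 + 4*I*sqrt(14861)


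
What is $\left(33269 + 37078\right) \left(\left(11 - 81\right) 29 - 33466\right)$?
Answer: $-2497037112$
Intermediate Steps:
$\left(33269 + 37078\right) \left(\left(11 - 81\right) 29 - 33466\right) = 70347 \left(\left(-70\right) 29 - 33466\right) = 70347 \left(-2030 - 33466\right) = 70347 \left(-35496\right) = -2497037112$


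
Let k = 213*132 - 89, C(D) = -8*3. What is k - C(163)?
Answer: 28051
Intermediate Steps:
C(D) = -24
k = 28027 (k = 28116 - 89 = 28027)
k - C(163) = 28027 - 1*(-24) = 28027 + 24 = 28051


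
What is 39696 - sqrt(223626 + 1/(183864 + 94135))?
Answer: 39696 - 25*sqrt(27652139917513)/277999 ≈ 39223.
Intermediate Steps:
39696 - sqrt(223626 + 1/(183864 + 94135)) = 39696 - sqrt(223626 + 1/277999) = 39696 - sqrt(62167804375/277999) = 39696 - 25*sqrt(27652139917513)/277999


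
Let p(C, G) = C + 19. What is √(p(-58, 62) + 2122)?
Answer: √2083 ≈ 45.640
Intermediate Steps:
p(C, G) = 19 + C
√(p(-58, 62) + 2122) = √((19 - 58) + 2122) = √(-39 + 2122) = √2083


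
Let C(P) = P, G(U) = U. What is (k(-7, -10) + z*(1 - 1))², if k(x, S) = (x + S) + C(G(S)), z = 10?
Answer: 729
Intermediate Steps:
k(x, S) = x + 2*S (k(x, S) = (x + S) + S = (S + x) + S = x + 2*S)
(k(-7, -10) + z*(1 - 1))² = ((-7 + 2*(-10)) + 10*(1 - 1))² = ((-7 - 20) + 10*0)² = (-27 + 0)² = (-27)² = 729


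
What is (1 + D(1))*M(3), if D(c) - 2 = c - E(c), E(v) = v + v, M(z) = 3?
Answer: 6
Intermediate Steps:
E(v) = 2*v
D(c) = 2 - c (D(c) = 2 + (c - 2*c) = 2 - c)
(1 + D(1))*M(3) = (1 + (2 - 1*1))*3 = (1 + (2 - 1))*3 = (1 + 1)*3 = 2*3 = 6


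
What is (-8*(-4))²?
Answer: 1024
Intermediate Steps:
(-8*(-4))² = 32² = 1024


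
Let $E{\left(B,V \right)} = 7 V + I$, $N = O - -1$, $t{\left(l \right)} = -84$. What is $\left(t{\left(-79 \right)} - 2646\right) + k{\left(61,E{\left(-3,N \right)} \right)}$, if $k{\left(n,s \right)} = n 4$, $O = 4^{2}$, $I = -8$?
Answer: $-2486$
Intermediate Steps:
$O = 16$
$N = 17$ ($N = 16 - -1 = 16 + 1 = 17$)
$E{\left(B,V \right)} = -8 + 7 V$ ($E{\left(B,V \right)} = 7 V - 8 = -8 + 7 V$)
$k{\left(n,s \right)} = 4 n$
$\left(t{\left(-79 \right)} - 2646\right) + k{\left(61,E{\left(-3,N \right)} \right)} = \left(-84 - 2646\right) + 4 \cdot 61 = -2730 + 244 = -2486$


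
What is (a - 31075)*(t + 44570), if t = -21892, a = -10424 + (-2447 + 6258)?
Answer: -854688464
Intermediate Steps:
a = -6613 (a = -10424 + 3811 = -6613)
(a - 31075)*(t + 44570) = (-6613 - 31075)*(-21892 + 44570) = -37688*22678 = -854688464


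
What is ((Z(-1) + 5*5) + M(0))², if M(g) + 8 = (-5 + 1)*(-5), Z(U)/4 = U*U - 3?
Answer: 841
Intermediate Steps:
Z(U) = -12 + 4*U² (Z(U) = 4*(U*U - 3) = 4*(U² - 3) = 4*(-3 + U²) = -12 + 4*U²)
M(g) = 12 (M(g) = -8 + (-5 + 1)*(-5) = -8 - 4*(-5) = -8 + 20 = 12)
((Z(-1) + 5*5) + M(0))² = (((-12 + 4*(-1)²) + 5*5) + 12)² = (((-12 + 4*1) + 25) + 12)² = (((-12 + 4) + 25) + 12)² = ((-8 + 25) + 12)² = (17 + 12)² = 29² = 841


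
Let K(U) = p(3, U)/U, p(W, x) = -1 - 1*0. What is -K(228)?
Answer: 1/228 ≈ 0.0043860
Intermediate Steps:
p(W, x) = -1 (p(W, x) = -1 + 0 = -1)
K(U) = -1/U
-K(228) = -(-1)/228 = -1*(-1/228) = 1/228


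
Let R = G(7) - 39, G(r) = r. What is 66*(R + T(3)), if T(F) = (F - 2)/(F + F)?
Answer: -2101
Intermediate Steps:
T(F) = (-2 + F)/(2*F) (T(F) = (-2 + F)/((2*F)) = (-2 + F)*(1/(2*F)) = (-2 + F)/(2*F))
R = -32 (R = 7 - 39 = -32)
66*(R + T(3)) = 66*(-32 + (1/2)*(-2 + 3)/3) = 66*(-32 + (1/2)*(1/3)*1) = 66*(-32 + 1/6) = 66*(-191/6) = -2101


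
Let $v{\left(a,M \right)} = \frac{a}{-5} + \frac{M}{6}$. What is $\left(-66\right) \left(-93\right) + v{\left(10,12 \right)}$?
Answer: $6138$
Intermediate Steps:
$v{\left(a,M \right)} = - \frac{a}{5} + \frac{M}{6}$ ($v{\left(a,M \right)} = a \left(- \frac{1}{5}\right) + M \frac{1}{6} = - \frac{a}{5} + \frac{M}{6}$)
$\left(-66\right) \left(-93\right) + v{\left(10,12 \right)} = \left(-66\right) \left(-93\right) + \left(\left(- \frac{1}{5}\right) 10 + \frac{1}{6} \cdot 12\right) = 6138 + \left(-2 + 2\right) = 6138 + 0 = 6138$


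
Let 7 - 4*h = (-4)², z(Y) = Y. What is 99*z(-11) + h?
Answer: -4365/4 ≈ -1091.3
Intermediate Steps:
h = -9/4 (h = 7/4 - ¼*(-4)² = 7/4 - ¼*16 = 7/4 - 4 = -9/4 ≈ -2.2500)
99*z(-11) + h = 99*(-11) - 9/4 = -1089 - 9/4 = -4365/4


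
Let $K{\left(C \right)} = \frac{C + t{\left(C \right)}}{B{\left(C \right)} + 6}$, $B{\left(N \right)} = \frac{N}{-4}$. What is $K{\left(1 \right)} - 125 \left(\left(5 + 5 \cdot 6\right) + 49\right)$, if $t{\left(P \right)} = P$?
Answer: $- \frac{241492}{23} \approx -10500.0$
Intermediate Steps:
$B{\left(N \right)} = - \frac{N}{4}$ ($B{\left(N \right)} = N \left(- \frac{1}{4}\right) = - \frac{N}{4}$)
$K{\left(C \right)} = \frac{2 C}{6 - \frac{C}{4}}$ ($K{\left(C \right)} = \frac{C + C}{- \frac{C}{4} + 6} = \frac{2 C}{6 - \frac{C}{4}}$)
$K{\left(1 \right)} - 125 \left(\left(5 + 5 \cdot 6\right) + 49\right) = \left(-8\right) 1 \frac{1}{-24 + 1} - 125 \left(\left(5 + 5 \cdot 6\right) + 49\right) = \left(-8\right) 1 \frac{1}{-23} - 125 \left(\left(5 + 30\right) + 49\right) = \left(-8\right) 1 \left(- \frac{1}{23}\right) - 125 \left(35 + 49\right) = \frac{8}{23} - 10500 = - \frac{241492}{23}$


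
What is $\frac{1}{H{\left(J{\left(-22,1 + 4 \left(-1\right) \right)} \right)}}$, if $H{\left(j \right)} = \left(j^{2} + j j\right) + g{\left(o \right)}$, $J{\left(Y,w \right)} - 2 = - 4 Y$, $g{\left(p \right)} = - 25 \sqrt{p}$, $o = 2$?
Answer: $\frac{324}{5248775} + \frac{\sqrt{2}}{10497550} \approx 6.1863 \cdot 10^{-5}$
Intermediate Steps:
$J{\left(Y,w \right)} = 2 - 4 Y$
$H{\left(j \right)} = - 25 \sqrt{2} + 2 j^{2}$ ($H{\left(j \right)} = \left(j^{2} + j j\right) - 25 \sqrt{2} = \left(j^{2} + j^{2}\right) - 25 \sqrt{2} = 2 j^{2} - 25 \sqrt{2} = - 25 \sqrt{2} + 2 j^{2}$)
$\frac{1}{H{\left(J{\left(-22,1 + 4 \left(-1\right) \right)} \right)}} = \frac{1}{- 25 \sqrt{2} + 2 \left(2 - -88\right)^{2}} = \frac{1}{- 25 \sqrt{2} + 2 \left(2 + 88\right)^{2}} = \frac{1}{- 25 \sqrt{2} + 2 \cdot 90^{2}} = \frac{1}{- 25 \sqrt{2} + 2 \cdot 8100} = \frac{1}{- 25 \sqrt{2} + 16200} = \frac{1}{16200 - 25 \sqrt{2}}$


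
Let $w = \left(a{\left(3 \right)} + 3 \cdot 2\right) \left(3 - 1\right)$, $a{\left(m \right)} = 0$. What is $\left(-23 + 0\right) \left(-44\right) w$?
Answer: $12144$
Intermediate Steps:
$w = 12$ ($w = \left(0 + 3 \cdot 2\right) \left(3 - 1\right) = \left(0 + 6\right) 2 = 6 \cdot 2 = 12$)
$\left(-23 + 0\right) \left(-44\right) w = \left(-23 + 0\right) \left(-44\right) 12 = \left(-23\right) \left(-44\right) 12 = 1012 \cdot 12 = 12144$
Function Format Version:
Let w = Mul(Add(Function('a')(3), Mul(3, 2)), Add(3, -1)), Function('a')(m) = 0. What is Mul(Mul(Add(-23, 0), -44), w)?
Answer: 12144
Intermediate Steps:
w = 12 (w = Mul(Add(0, Mul(3, 2)), Add(3, -1)) = Mul(Add(0, 6), 2) = Mul(6, 2) = 12)
Mul(Mul(Add(-23, 0), -44), w) = Mul(Mul(Add(-23, 0), -44), 12) = Mul(Mul(-23, -44), 12) = Mul(1012, 12) = 12144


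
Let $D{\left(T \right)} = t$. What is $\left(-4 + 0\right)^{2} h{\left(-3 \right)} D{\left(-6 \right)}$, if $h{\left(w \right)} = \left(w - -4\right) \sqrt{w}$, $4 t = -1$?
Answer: $- 4 i \sqrt{3} \approx - 6.9282 i$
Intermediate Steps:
$t = - \frac{1}{4}$ ($t = \frac{1}{4} \left(-1\right) = - \frac{1}{4} \approx -0.25$)
$h{\left(w \right)} = \sqrt{w} \left(4 + w\right)$ ($h{\left(w \right)} = \left(w + 4\right) \sqrt{w} = \left(4 + w\right) \sqrt{w} = \sqrt{w} \left(4 + w\right)$)
$D{\left(T \right)} = - \frac{1}{4}$
$\left(-4 + 0\right)^{2} h{\left(-3 \right)} D{\left(-6 \right)} = \left(-4 + 0\right)^{2} \sqrt{-3} \left(4 - 3\right) \left(- \frac{1}{4}\right) = \left(-4\right)^{2} i \sqrt{3} \cdot 1 \left(- \frac{1}{4}\right) = 16 i \sqrt{3} \left(- \frac{1}{4}\right) = - 4 i \sqrt{3}$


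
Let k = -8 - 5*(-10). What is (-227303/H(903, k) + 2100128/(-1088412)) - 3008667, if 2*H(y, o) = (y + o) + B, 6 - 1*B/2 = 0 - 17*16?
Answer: -1228944130097651/408426603 ≈ -3.0090e+6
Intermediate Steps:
k = 42 (k = -8 + 50 = 42)
B = 556 (B = 12 - 2*(0 - 17*16) = 12 - 2*(0 - 272) = 12 - 2*(-272) = 12 + 544 = 556)
H(y, o) = 278 + o/2 + y/2 (H(y, o) = ((y + o) + 556)/2 = ((o + y) + 556)/2 = (556 + o + y)/2 = 278 + o/2 + y/2)
(-227303/H(903, k) + 2100128/(-1088412)) - 3008667 = (-227303/(278 + (½)*42 + (½)*903) + 2100128/(-1088412)) - 3008667 = (-227303/(278 + 21 + 903/2) + 2100128*(-1/1088412)) - 3008667 = (-227303/1501/2 - 525032/272103) - 3008667 = (-227303*2/1501 - 525032/272103) - 3008667 = (-454606/1501 - 525032/272103) - 3008667 = -124487729450/408426603 - 3008667 = -1228944130097651/408426603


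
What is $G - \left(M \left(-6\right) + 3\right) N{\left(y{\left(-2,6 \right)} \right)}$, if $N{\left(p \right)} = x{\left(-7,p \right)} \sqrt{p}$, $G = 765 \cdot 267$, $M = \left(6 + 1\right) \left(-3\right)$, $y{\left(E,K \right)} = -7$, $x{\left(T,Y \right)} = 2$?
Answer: $204255 - 258 i \sqrt{7} \approx 2.0426 \cdot 10^{5} - 682.6 i$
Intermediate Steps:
$M = -21$ ($M = 7 \left(-3\right) = -21$)
$G = 204255$
$N{\left(p \right)} = 2 \sqrt{p}$
$G - \left(M \left(-6\right) + 3\right) N{\left(y{\left(-2,6 \right)} \right)} = 204255 - \left(\left(-21\right) \left(-6\right) + 3\right) 2 \sqrt{-7} = 204255 - \left(126 + 3\right) 2 i \sqrt{7} = 204255 - 129 \cdot 2 i \sqrt{7} = 204255 - 258 i \sqrt{7}$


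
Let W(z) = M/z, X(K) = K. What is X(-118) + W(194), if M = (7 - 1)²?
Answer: -11428/97 ≈ -117.81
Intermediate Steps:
M = 36 (M = 6² = 36)
W(z) = 36/z
X(-118) + W(194) = -118 + 36/194 = -118 + 36*(1/194) = -118 + 18/97 = -11428/97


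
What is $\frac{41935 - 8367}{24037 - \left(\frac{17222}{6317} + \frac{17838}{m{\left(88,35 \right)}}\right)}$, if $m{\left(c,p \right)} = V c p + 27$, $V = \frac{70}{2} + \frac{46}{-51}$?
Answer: $\frac{1136052181372832}{813393593964033} \approx 1.3967$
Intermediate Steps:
$V = \frac{1739}{51}$ ($V = 70 \cdot \frac{1}{2} + 46 \left(- \frac{1}{51}\right) = 35 - \frac{46}{51} = \frac{1739}{51} \approx 34.098$)
$m{\left(c,p \right)} = 27 + \frac{1739 c p}{51}$ ($m{\left(c,p \right)} = \frac{1739 c}{51} p + 27 = \frac{1739 c p}{51} + 27 = 27 + \frac{1739 c p}{51}$)
$\frac{41935 - 8367}{24037 - \left(\frac{17222}{6317} + \frac{17838}{m{\left(88,35 \right)}}\right)} = \frac{41935 - 8367}{24037 - \left(\frac{17222}{6317} + \frac{17838}{27 + \frac{1739}{51} \cdot 88 \cdot 35}\right)} = \frac{33568}{24037 - \left(\frac{17222}{6317} + \frac{17838}{27 + \frac{5356120}{51}}\right)} = \frac{33568}{24037 - \left(\frac{17222}{6317} + \frac{17838}{\frac{5357497}{51}}\right)} = \frac{33568}{24037 - \frac{98013628280}{33843308549}} = \frac{33568}{\frac{813393593964033}{33843308549}} = 33568 \cdot \frac{33843308549}{813393593964033} = \frac{1136052181372832}{813393593964033}$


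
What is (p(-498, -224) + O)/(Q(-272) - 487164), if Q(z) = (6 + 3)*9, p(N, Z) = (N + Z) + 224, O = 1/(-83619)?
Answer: 41642263/40729393377 ≈ 0.0010224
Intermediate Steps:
O = -1/83619 ≈ -1.1959e-5
p(N, Z) = 224 + N + Z
Q(z) = 81 (Q(z) = 9*9 = 81)
(p(-498, -224) + O)/(Q(-272) - 487164) = ((224 - 498 - 224) - 1/83619)/(81 - 487164) = (-498 - 1/83619)/(-487083) = -41642263/83619*(-1/487083) = 41642263/40729393377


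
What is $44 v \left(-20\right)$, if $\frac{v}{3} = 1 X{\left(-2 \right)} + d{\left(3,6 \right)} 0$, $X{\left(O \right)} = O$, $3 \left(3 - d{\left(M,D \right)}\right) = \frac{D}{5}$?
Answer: $5280$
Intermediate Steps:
$d{\left(M,D \right)} = 3 - \frac{D}{15}$ ($d{\left(M,D \right)} = 3 - \frac{D \frac{1}{5}}{3} = 3 - \frac{\frac{1}{5} D}{3} = 3 - \frac{D}{15}$)
$v = -6$ ($v = 3 \left(1 \left(-2\right) + \left(3 - \frac{2}{5}\right) 0\right) = 3 \left(-2 + \left(3 - \frac{2}{5}\right) 0\right) = 3 \left(-2 + \frac{13}{5} \cdot 0\right) = 3 \left(-2 + 0\right) = 3 \left(-2\right) = -6$)
$44 v \left(-20\right) = 44 \left(-6\right) \left(-20\right) = \left(-264\right) \left(-20\right) = 5280$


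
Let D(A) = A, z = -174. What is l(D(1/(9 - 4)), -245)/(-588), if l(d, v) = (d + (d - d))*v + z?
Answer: 223/588 ≈ 0.37925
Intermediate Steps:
l(d, v) = -174 + d*v (l(d, v) = (d + (d - d))*v - 174 = (d + 0)*v - 174 = d*v - 174 = -174 + d*v)
l(D(1/(9 - 4)), -245)/(-588) = (-174 - 245/(9 - 4))/(-588) = (-174 - 245/5)*(-1/588) = (-174 + (1/5)*(-245))*(-1/588) = (-174 - 49)*(-1/588) = -223*(-1/588) = 223/588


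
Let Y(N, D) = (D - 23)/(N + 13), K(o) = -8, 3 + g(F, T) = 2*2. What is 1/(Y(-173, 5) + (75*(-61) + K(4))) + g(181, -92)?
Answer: 366551/366631 ≈ 0.99978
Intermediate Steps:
g(F, T) = 1 (g(F, T) = -3 + 2*2 = -3 + 4 = 1)
Y(N, D) = (-23 + D)/(13 + N)
1/(Y(-173, 5) + (75*(-61) + K(4))) + g(181, -92) = 1/((-23 + 5)/(13 - 173) + (75*(-61) - 8)) + 1 = 1/(-18/(-160) + (-4575 - 8)) + 1 = 1/(-1/160*(-18) - 4583) + 1 = 1/(9/80 - 4583) + 1 = 1/(-366631/80) + 1 = -80/366631 + 1 = 366551/366631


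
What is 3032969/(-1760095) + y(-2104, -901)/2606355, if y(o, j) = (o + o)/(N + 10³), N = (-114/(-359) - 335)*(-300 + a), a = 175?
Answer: -1430141305948395229/829940730299206875 ≈ -1.7232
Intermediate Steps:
N = 15018875/359 (N = (-114/(-359) - 335)*(-300 + 175) = (-114*(-1/359) - 335)*(-125) = (114/359 - 335)*(-125) = -120151/359*(-125) = 15018875/359 ≈ 41835.)
y(o, j) = 718*o/15377875 (y(o, j) = (o + o)/(15018875/359 + 10³) = (2*o)/(15018875/359 + 1000) = (2*o)/(15377875/359) = (2*o)*(359/15377875) = 718*o/15377875)
3032969/(-1760095) + y(-2104, -901)/2606355 = 3032969/(-1760095) + ((718/15377875)*(-2104))/2606355 = 3032969*(-1/1760095) - 1510672/15377875*1/2606355 = -3032969/1760095 - 1510672/40080201395625 = -1430141305948395229/829940730299206875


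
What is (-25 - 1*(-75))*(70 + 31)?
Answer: 5050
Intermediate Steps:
(-25 - 1*(-75))*(70 + 31) = (-25 + 75)*101 = 50*101 = 5050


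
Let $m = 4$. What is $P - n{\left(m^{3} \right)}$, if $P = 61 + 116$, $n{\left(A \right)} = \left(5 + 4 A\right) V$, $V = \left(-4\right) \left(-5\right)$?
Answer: $-5043$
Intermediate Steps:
$V = 20$
$n{\left(A \right)} = 100 + 80 A$ ($n{\left(A \right)} = \left(5 + 4 A\right) 20 = 100 + 80 A$)
$P = 177$
$P - n{\left(m^{3} \right)} = 177 - \left(100 + 80 \cdot 4^{3}\right) = 177 - \left(100 + 80 \cdot 64\right) = 177 - \left(100 + 5120\right) = 177 - 5220 = -5043$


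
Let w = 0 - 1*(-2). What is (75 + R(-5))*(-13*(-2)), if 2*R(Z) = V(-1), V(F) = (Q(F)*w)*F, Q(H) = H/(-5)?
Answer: 9724/5 ≈ 1944.8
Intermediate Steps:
w = 2 (w = 0 + 2 = 2)
Q(H) = -H/5 (Q(H) = H*(-⅕) = -H/5)
V(F) = -2*F²/5 (V(F) = (-F/5*2)*F = (-2*F/5)*F = -2*F²/5)
R(Z) = -⅕ (R(Z) = (-⅖*(-1)²)/2 = (-⅖*1)/2 = (½)*(-⅖) = -⅕)
(75 + R(-5))*(-13*(-2)) = (75 - ⅕)*(-13*(-2)) = (374/5)*26 = 9724/5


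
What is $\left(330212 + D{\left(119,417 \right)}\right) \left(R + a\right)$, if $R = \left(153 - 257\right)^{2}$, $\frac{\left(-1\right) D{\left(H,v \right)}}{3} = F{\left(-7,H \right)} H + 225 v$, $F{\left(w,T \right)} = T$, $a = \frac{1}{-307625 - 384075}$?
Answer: $\frac{23394422851273}{345850} \approx 6.7643 \cdot 10^{7}$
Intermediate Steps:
$a = - \frac{1}{691700}$ ($a = \frac{1}{-691700} = - \frac{1}{691700} \approx -1.4457 \cdot 10^{-6}$)
$D{\left(H,v \right)} = - 675 v - 3 H^{2}$ ($D{\left(H,v \right)} = - 3 \left(H H + 225 v\right) = - 3 \left(H^{2} + 225 v\right) = - 675 v - 3 H^{2}$)
$R = 10816$ ($R = \left(-104\right)^{2} = 10816$)
$\left(330212 + D{\left(119,417 \right)}\right) \left(R + a\right) = \left(330212 - \left(281475 + 3 \cdot 119^{2}\right)\right) \left(10816 - \frac{1}{691700}\right) = \left(330212 - 323958\right) \frac{7481427199}{691700} = 6254 \cdot \frac{7481427199}{691700} = \frac{23394422851273}{345850}$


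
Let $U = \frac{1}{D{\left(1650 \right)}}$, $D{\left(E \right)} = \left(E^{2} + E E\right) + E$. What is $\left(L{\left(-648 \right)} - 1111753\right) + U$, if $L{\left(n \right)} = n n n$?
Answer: $- \frac{1488076768274249}{5446650} \approx -2.7321 \cdot 10^{8}$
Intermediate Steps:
$D{\left(E \right)} = E + 2 E^{2}$ ($D{\left(E \right)} = \left(E^{2} + E^{2}\right) + E = 2 E^{2} + E = E + 2 E^{2}$)
$L{\left(n \right)} = n^{3}$ ($L{\left(n \right)} = n^{2} n = n^{3}$)
$U = \frac{1}{5446650}$ ($U = \frac{1}{1650 \left(1 + 2 \cdot 1650\right)} = \frac{1}{1650 \left(1 + 3300\right)} = \frac{1}{1650 \cdot 3301} = \frac{1}{5446650} \approx 1.836 \cdot 10^{-7}$)
$\left(L{\left(-648 \right)} - 1111753\right) + U = \left(\left(-648\right)^{3} - 1111753\right) + \frac{1}{5446650} = \left(-272097792 - 1111753\right) + \frac{1}{5446650} = -273209545 + \frac{1}{5446650} = - \frac{1488076768274249}{5446650}$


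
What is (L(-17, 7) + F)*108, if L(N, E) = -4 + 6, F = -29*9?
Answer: -27972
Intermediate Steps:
F = -261
L(N, E) = 2
(L(-17, 7) + F)*108 = (2 - 261)*108 = -259*108 = -27972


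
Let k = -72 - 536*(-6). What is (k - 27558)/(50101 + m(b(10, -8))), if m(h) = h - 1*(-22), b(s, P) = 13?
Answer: -4069/8356 ≈ -0.48696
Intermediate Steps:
m(h) = 22 + h (m(h) = h + 22 = 22 + h)
k = 3144 (k = -72 - 67*(-48) = -72 + 3216 = 3144)
(k - 27558)/(50101 + m(b(10, -8))) = (3144 - 27558)/(50101 + (22 + 13)) = -24414/(50101 + 35) = -24414/50136 = -24414*1/50136 = -4069/8356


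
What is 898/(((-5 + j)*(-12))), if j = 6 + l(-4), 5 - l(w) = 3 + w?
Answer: -449/42 ≈ -10.690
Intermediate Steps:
l(w) = 2 - w (l(w) = 5 - (3 + w) = 5 + (-3 - w) = 2 - w)
j = 12 (j = 6 + (2 - 1*(-4)) = 6 + (2 + 4) = 6 + 6 = 12)
898/(((-5 + j)*(-12))) = 898/(((-5 + 12)*(-12))) = 898/((7*(-12))) = 898/(-84) = 898*(-1/84) = -449/42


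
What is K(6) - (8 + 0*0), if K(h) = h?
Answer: -2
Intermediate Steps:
K(6) - (8 + 0*0) = 6 - (8 + 0*0) = 6 - (8 + 0) = 6 - 1*8 = 6 - 8 = -2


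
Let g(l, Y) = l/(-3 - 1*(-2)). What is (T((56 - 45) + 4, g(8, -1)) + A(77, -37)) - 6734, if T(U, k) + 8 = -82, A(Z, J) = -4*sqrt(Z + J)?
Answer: -6824 - 8*sqrt(10) ≈ -6849.3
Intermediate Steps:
A(Z, J) = -4*sqrt(J + Z)
g(l, Y) = -l (g(l, Y) = l/(-3 + 2) = l/(-1) = l*(-1) = -l)
T(U, k) = -90 (T(U, k) = -8 - 82 = -90)
(T((56 - 45) + 4, g(8, -1)) + A(77, -37)) - 6734 = (-90 - 4*sqrt(-37 + 77)) - 6734 = (-90 - 8*sqrt(10)) - 6734 = -6824 - 8*sqrt(10)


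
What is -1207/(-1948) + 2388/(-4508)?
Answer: 197333/2195396 ≈ 0.089885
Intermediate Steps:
-1207/(-1948) + 2388/(-4508) = -1207*(-1/1948) + 2388*(-1/4508) = 1207/1948 - 597/1127 = 197333/2195396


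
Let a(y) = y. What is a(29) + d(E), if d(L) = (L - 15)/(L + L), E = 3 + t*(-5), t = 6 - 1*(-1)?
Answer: 1903/64 ≈ 29.734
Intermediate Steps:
t = 7 (t = 6 + 1 = 7)
E = -32 (E = 3 + 7*(-5) = 3 - 35 = -32)
d(L) = (-15 + L)/(2*L) (d(L) = (-15 + L)/((2*L)) = (-15 + L)*(1/(2*L)) = (-15 + L)/(2*L))
a(29) + d(E) = 29 + (½)*(-15 - 32)/(-32) = 29 + (½)*(-1/32)*(-47) = 29 + 47/64 = 1903/64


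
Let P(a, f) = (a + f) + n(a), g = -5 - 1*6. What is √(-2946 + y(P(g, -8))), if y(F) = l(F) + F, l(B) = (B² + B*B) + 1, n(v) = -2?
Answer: 2*I*√521 ≈ 45.651*I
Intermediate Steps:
g = -11 (g = -5 - 6 = -11)
P(a, f) = -2 + a + f (P(a, f) = (a + f) - 2 = -2 + a + f)
l(B) = 1 + 2*B² (l(B) = (B² + B²) + 1 = 2*B² + 1 = 1 + 2*B²)
y(F) = 1 + F + 2*F² (y(F) = (1 + 2*F²) + F = 1 + F + 2*F²)
√(-2946 + y(P(g, -8))) = √(-2946 + (1 + (-2 - 11 - 8) + 2*(-2 - 11 - 8)²)) = √(-2946 + (1 - 21 + 2*(-21)²)) = √(-2946 + (1 - 21 + 2*441)) = √(-2946 + (1 - 21 + 882)) = √(-2946 + 862) = √(-2084) = 2*I*√521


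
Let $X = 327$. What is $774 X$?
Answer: $253098$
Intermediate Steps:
$774 X = 774 \cdot 327 = 253098$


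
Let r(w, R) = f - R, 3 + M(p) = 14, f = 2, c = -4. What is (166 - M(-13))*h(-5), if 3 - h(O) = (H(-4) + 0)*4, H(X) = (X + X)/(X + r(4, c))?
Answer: 2945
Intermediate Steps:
M(p) = 11 (M(p) = -3 + 14 = 11)
r(w, R) = 2 - R
H(X) = 2*X/(6 + X) (H(X) = (X + X)/(X + (2 - 1*(-4))) = (2*X)/(X + (2 + 4)) = (2*X)/(X + 6) = (2*X)/(6 + X) = 2*X/(6 + X))
h(O) = 19 (h(O) = 3 - (2*(-4)/(6 - 4) + 0)*4 = 3 - (2*(-4)/2 + 0)*4 = 3 - (2*(-4)*(½) + 0)*4 = 3 - (-4 + 0)*4 = 3 - (-4)*4 = 3 - 1*(-16) = 3 + 16 = 19)
(166 - M(-13))*h(-5) = (166 - 1*11)*19 = (166 - 11)*19 = 155*19 = 2945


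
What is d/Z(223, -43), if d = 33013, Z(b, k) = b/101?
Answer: 3334313/223 ≈ 14952.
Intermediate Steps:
Z(b, k) = b/101 (Z(b, k) = b*(1/101) = b/101)
d/Z(223, -43) = 33013/(((1/101)*223)) = 33013/(223/101) = 33013*(101/223) = 3334313/223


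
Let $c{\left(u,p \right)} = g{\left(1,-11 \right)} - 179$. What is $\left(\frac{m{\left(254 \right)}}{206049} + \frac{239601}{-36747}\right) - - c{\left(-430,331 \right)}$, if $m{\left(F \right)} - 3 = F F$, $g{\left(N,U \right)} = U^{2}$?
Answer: $- \frac{54017361970}{841298067} \approx -64.207$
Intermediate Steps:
$m{\left(F \right)} = 3 + F^{2}$ ($m{\left(F \right)} = 3 + F F = 3 + F^{2}$)
$c{\left(u,p \right)} = -58$ ($c{\left(u,p \right)} = \left(-11\right)^{2} - 179 = 121 - 179 = -58$)
$\left(\frac{m{\left(254 \right)}}{206049} + \frac{239601}{-36747}\right) - - c{\left(-430,331 \right)} = \left(\frac{3 + 254^{2}}{206049} + \frac{239601}{-36747}\right) - \left(-1\right) \left(-58\right) = \left(\left(3 + 64516\right) \frac{1}{206049} + 239601 \left(- \frac{1}{36747}\right)\right) - 58 = \left(64519 \cdot \frac{1}{206049} - \frac{79867}{12249}\right) - 58 = \left(\frac{64519}{206049} - \frac{79867}{12249}\right) - 58 = - \frac{5222074084}{841298067} - 58 = - \frac{54017361970}{841298067}$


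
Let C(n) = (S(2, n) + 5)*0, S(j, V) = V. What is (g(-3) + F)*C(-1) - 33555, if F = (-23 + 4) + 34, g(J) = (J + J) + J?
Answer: -33555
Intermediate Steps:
C(n) = 0 (C(n) = (n + 5)*0 = (5 + n)*0 = 0)
g(J) = 3*J (g(J) = 2*J + J = 3*J)
F = 15 (F = -19 + 34 = 15)
(g(-3) + F)*C(-1) - 33555 = (3*(-3) + 15)*0 - 33555 = (-9 + 15)*0 - 33555 = 6*0 - 33555 = 0 - 33555 = -33555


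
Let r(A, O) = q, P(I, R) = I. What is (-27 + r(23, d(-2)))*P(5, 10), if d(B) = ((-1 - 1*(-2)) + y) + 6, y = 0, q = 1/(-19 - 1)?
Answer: -541/4 ≈ -135.25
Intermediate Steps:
q = -1/20 (q = 1/(-20) = -1/20 ≈ -0.050000)
d(B) = 7 (d(B) = ((-1 - 1*(-2)) + 0) + 6 = ((-1 + 2) + 0) + 6 = (1 + 0) + 6 = 1 + 6 = 7)
r(A, O) = -1/20
(-27 + r(23, d(-2)))*P(5, 10) = (-27 - 1/20)*5 = -541/20*5 = -541/4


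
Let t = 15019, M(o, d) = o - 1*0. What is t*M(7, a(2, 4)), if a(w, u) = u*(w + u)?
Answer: 105133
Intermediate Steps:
a(w, u) = u*(u + w)
M(o, d) = o (M(o, d) = o + 0 = o)
t*M(7, a(2, 4)) = 15019*7 = 105133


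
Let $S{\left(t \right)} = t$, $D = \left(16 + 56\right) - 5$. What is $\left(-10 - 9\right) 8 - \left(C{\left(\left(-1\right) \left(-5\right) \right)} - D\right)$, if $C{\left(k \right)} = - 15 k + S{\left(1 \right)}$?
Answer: $-11$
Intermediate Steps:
$D = 67$ ($D = 72 - 5 = 67$)
$C{\left(k \right)} = 1 - 15 k$ ($C{\left(k \right)} = - 15 k + 1 = 1 - 15 k$)
$\left(-10 - 9\right) 8 - \left(C{\left(\left(-1\right) \left(-5\right) \right)} - D\right) = \left(-10 - 9\right) 8 - \left(\left(1 - 15 \left(\left(-1\right) \left(-5\right)\right)\right) - 67\right) = \left(-19\right) 8 - \left(\left(1 - 75\right) - 67\right) = -152 - \left(\left(1 - 75\right) - 67\right) = -152 - \left(-74 - 67\right) = -152 - -141 = -152 + 141 = -11$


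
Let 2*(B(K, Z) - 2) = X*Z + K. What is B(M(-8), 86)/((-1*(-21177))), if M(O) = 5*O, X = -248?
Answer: -10682/21177 ≈ -0.50442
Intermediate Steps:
B(K, Z) = 2 + K/2 - 124*Z (B(K, Z) = 2 + (-248*Z + K)/2 = 2 + (K - 248*Z)/2 = 2 + (K/2 - 124*Z) = 2 + K/2 - 124*Z)
B(M(-8), 86)/((-1*(-21177))) = (2 + (5*(-8))/2 - 124*86)/((-1*(-21177))) = (2 + (1/2)*(-40) - 10664)/21177 = (2 - 20 - 10664)*(1/21177) = -10682*1/21177 = -10682/21177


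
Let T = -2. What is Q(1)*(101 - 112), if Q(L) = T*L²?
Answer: 22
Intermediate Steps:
Q(L) = -2*L²
Q(1)*(101 - 112) = (-2*1²)*(101 - 112) = -2*1*(-11) = -2*(-11) = 22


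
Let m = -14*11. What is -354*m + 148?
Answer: 54664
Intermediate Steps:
m = -154
-354*m + 148 = -354*(-154) + 148 = 54516 + 148 = 54664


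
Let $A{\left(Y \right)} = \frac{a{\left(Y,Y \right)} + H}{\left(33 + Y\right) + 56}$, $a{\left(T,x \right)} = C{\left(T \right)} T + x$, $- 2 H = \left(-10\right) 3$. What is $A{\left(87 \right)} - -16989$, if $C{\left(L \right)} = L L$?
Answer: $\frac{3648669}{176} \approx 20731.0$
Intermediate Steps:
$C{\left(L \right)} = L^{2}$
$H = 15$ ($H = - \frac{\left(-10\right) 3}{2} = \left(- \frac{1}{2}\right) \left(-30\right) = 15$)
$a{\left(T,x \right)} = x + T^{3}$ ($a{\left(T,x \right)} = T^{2} T + x = T^{3} + x = x + T^{3}$)
$A{\left(Y \right)} = \frac{15 + Y + Y^{3}}{89 + Y}$ ($A{\left(Y \right)} = \frac{\left(Y + Y^{3}\right) + 15}{\left(33 + Y\right) + 56} = \frac{15 + Y + Y^{3}}{89 + Y}$)
$A{\left(87 \right)} - -16989 = \frac{15 + 87 + 87^{3}}{89 + 87} - -16989 = \frac{15 + 87 + 658503}{176} + 16989 = \frac{1}{176} \cdot 658605 + 16989 = \frac{658605}{176} + 16989 = \frac{3648669}{176}$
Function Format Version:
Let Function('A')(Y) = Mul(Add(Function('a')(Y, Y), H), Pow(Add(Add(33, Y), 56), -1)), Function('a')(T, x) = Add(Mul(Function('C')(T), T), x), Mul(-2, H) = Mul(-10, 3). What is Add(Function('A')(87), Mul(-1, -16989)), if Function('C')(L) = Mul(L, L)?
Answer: Rational(3648669, 176) ≈ 20731.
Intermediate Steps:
Function('C')(L) = Pow(L, 2)
H = 15 (H = Mul(Rational(-1, 2), Mul(-10, 3)) = Mul(Rational(-1, 2), -30) = 15)
Function('a')(T, x) = Add(x, Pow(T, 3)) (Function('a')(T, x) = Add(Mul(Pow(T, 2), T), x) = Add(Pow(T, 3), x) = Add(x, Pow(T, 3)))
Function('A')(Y) = Mul(Pow(Add(89, Y), -1), Add(15, Y, Pow(Y, 3))) (Function('A')(Y) = Mul(Add(Add(Y, Pow(Y, 3)), 15), Pow(Add(Add(33, Y), 56), -1)) = Mul(Add(15, Y, Pow(Y, 3)), Pow(Add(89, Y), -1)) = Mul(Pow(Add(89, Y), -1), Add(15, Y, Pow(Y, 3))))
Add(Function('A')(87), Mul(-1, -16989)) = Add(Mul(Pow(Add(89, 87), -1), Add(15, 87, Pow(87, 3))), Mul(-1, -16989)) = Add(Mul(Pow(176, -1), Add(15, 87, 658503)), 16989) = Add(Mul(Rational(1, 176), 658605), 16989) = Add(Rational(658605, 176), 16989) = Rational(3648669, 176)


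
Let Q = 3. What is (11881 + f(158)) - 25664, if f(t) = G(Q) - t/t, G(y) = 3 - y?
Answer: -13784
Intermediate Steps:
f(t) = -1 (f(t) = (3 - 1*3) - t/t = (3 - 3) - 1*1 = 0 - 1 = -1)
(11881 + f(158)) - 25664 = (11881 - 1) - 25664 = 11880 - 25664 = -13784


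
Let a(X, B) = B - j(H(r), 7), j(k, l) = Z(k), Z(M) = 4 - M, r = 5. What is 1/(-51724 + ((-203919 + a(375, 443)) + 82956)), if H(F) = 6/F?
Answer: -5/861234 ≈ -5.8056e-6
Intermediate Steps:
j(k, l) = 4 - k
a(X, B) = -14/5 + B (a(X, B) = B - (4 - 6/5) = B - 1*14/5 = B - 14/5 = -14/5 + B)
1/(-51724 + ((-203919 + a(375, 443)) + 82956)) = 1/(-51724 + ((-203919 + (-14/5 + 443)) + 82956)) = 1/(-51724 + ((-203919 + 2201/5) + 82956)) = 1/(-51724 + (-1017394/5 + 82956)) = 1/(-51724 - 602614/5) = 1/(-861234/5) = -5/861234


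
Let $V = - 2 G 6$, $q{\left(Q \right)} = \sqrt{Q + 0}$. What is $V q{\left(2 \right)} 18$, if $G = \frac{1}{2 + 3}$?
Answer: $- \frac{216 \sqrt{2}}{5} \approx -61.094$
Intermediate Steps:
$G = \frac{1}{5} \approx 0.2$
$q{\left(Q \right)} = \sqrt{Q}$
$V = - \frac{12}{5}$ ($V = \left(-2\right) \frac{1}{5} \cdot 6 = \left(- \frac{2}{5}\right) 6 = - \frac{12}{5} \approx -2.4$)
$V q{\left(2 \right)} 18 = - \frac{12 \sqrt{2}}{5} \cdot 18 = - \frac{216 \sqrt{2}}{5}$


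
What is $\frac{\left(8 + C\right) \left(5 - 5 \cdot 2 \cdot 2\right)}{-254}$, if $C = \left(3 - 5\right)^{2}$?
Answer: $\frac{90}{127} \approx 0.70866$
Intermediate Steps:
$C = 4$ ($C = \left(-2\right)^{2} = 4$)
$\frac{\left(8 + C\right) \left(5 - 5 \cdot 2 \cdot 2\right)}{-254} = \frac{\left(8 + 4\right) \left(5 - 5 \cdot 2 \cdot 2\right)}{-254} = 12 \left(5 - 20\right) \left(- \frac{1}{254}\right) = 12 \left(-15\right) \left(- \frac{1}{254}\right) = \left(-180\right) \left(- \frac{1}{254}\right) = \frac{90}{127}$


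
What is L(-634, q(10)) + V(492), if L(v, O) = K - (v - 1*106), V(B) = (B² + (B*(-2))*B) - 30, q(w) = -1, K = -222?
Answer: -241576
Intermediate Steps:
V(B) = -30 - B² (V(B) = (B² + (-2*B)*B) - 30 = (B² - 2*B²) - 30 = -B² - 30 = -30 - B²)
L(v, O) = -116 - v (L(v, O) = -222 - (v - 1*106) = -222 - (v - 106) = -222 - (-106 + v) = -222 + (106 - v) = -116 - v)
L(-634, q(10)) + V(492) = (-116 - 1*(-634)) + (-30 - 1*492²) = (-116 + 634) + (-30 - 1*242064) = 518 + (-30 - 242064) = 518 - 242094 = -241576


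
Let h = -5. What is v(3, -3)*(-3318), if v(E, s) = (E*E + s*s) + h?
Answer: -43134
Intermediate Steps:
v(E, s) = -5 + E² + s² (v(E, s) = (E*E + s*s) - 5 = (E² + s²) - 5 = -5 + E² + s²)
v(3, -3)*(-3318) = (-5 + 3² + (-3)²)*(-3318) = (-5 + 9 + 9)*(-3318) = 13*(-3318) = -43134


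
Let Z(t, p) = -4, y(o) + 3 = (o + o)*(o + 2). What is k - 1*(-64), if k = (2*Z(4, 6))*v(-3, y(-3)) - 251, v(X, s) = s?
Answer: -211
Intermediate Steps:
y(o) = -3 + 2*o*(2 + o) (y(o) = -3 + (o + o)*(o + 2) = -3 + (2*o)*(2 + o) = -3 + 2*o*(2 + o))
k = -275 (k = (2*(-4))*(-3 + 2*(-3)**2 + 4*(-3)) - 251 = -8*(-3 + 2*9 - 12) - 251 = -8*(-3 + 18 - 12) - 251 = -8*3 - 251 = -24 - 251 = -275)
k - 1*(-64) = -275 - 1*(-64) = -275 + 64 = -211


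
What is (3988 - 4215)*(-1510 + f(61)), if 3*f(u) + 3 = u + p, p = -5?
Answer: 1016279/3 ≈ 3.3876e+5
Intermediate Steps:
f(u) = -8/3 + u/3 (f(u) = -1 + (u - 5)/3 = -1 + (-5 + u)/3 = -1 + (-5/3 + u/3) = -8/3 + u/3)
(3988 - 4215)*(-1510 + f(61)) = (3988 - 4215)*(-1510 + (-8/3 + (1/3)*61)) = -227*(-1510 + (-8/3 + 61/3)) = -227*(-1510 + 53/3) = -227*(-4477/3) = 1016279/3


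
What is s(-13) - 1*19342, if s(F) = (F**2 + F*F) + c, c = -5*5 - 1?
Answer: -19030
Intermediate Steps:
c = -26 (c = -25 - 1 = -26)
s(F) = -26 + 2*F**2 (s(F) = (F**2 + F*F) - 26 = (F**2 + F**2) - 26 = 2*F**2 - 26 = -26 + 2*F**2)
s(-13) - 1*19342 = (-26 + 2*(-13)**2) - 1*19342 = (-26 + 2*169) - 19342 = (-26 + 338) - 19342 = 312 - 19342 = -19030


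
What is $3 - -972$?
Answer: $975$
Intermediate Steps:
$3 - -972 = 3 + 972 = 975$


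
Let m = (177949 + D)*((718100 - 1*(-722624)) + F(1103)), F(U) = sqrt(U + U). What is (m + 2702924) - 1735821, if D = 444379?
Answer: 896603852575 + 622328*sqrt(2206) ≈ 8.9663e+11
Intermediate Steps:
F(U) = sqrt(2)*sqrt(U) (F(U) = sqrt(2*U) = sqrt(2)*sqrt(U))
m = 896602885472 + 622328*sqrt(2206) (m = (177949 + 444379)*((718100 - 1*(-722624)) + sqrt(2)*sqrt(1103)) = 622328*((718100 + 722624) + sqrt(2206)) = 622328*(1440724 + sqrt(2206)) = 896602885472 + 622328*sqrt(2206) ≈ 8.9663e+11)
(m + 2702924) - 1735821 = ((896602885472 + 622328*sqrt(2206)) + 2702924) - 1735821 = (896605588396 + 622328*sqrt(2206)) - 1735821 = 896603852575 + 622328*sqrt(2206)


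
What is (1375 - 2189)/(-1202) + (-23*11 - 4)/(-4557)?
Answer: 2009156/2738757 ≈ 0.73360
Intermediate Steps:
(1375 - 2189)/(-1202) + (-23*11 - 4)/(-4557) = -814*(-1/1202) + (-253 - 4)*(-1/4557) = 407/601 - 257*(-1/4557) = 407/601 + 257/4557 = 2009156/2738757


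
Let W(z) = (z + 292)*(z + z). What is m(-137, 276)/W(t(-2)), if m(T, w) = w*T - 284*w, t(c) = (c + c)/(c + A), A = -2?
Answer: -58098/293 ≈ -198.29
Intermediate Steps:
t(c) = 2*c/(-2 + c) (t(c) = (c + c)/(c - 2) = (2*c)/(-2 + c) = 2*c/(-2 + c))
W(z) = 2*z*(292 + z) (W(z) = (292 + z)*(2*z) = 2*z*(292 + z))
m(T, w) = -284*w + T*w (m(T, w) = T*w - 284*w = -284*w + T*w)
m(-137, 276)/W(t(-2)) = (276*(-284 - 137))/((2*(2*(-2)/(-2 - 2))*(292 + 2*(-2)/(-2 - 2)))) = (276*(-421))/((2*(2*(-2)/(-4))*(292 + 2*(-2)/(-4)))) = -116196*1/(2*(292 + 2*(-2)*(-¼))) = -116196*1/(2*(292 + 1)) = -116196/(2*1*293) = -116196/586 = -116196*1/586 = -58098/293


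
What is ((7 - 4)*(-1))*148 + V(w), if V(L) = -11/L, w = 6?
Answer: -2675/6 ≈ -445.83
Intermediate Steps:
((7 - 4)*(-1))*148 + V(w) = ((7 - 4)*(-1))*148 - 11/6 = (3*(-1))*148 - 11*⅙ = -3*148 - 11/6 = -444 - 11/6 = -2675/6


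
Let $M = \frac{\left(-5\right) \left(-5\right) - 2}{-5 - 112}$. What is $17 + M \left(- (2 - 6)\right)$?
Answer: $\frac{1897}{117} \approx 16.214$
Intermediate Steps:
$M = - \frac{23}{117}$ ($M = \frac{25 - 2}{-117} = \left(- \frac{1}{117}\right) 23 = - \frac{23}{117} \approx -0.19658$)
$17 + M \left(- (2 - 6)\right) = 17 - \frac{23 \left(- (2 - 6)\right)}{117} = 17 - \frac{23 \left(\left(-1\right) \left(-4\right)\right)}{117} = 17 - \frac{92}{117} = \frac{1897}{117}$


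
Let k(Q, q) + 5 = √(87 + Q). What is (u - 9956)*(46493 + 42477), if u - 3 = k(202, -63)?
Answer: -884450770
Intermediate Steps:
k(Q, q) = -5 + √(87 + Q)
u = 15 (u = 3 + (-5 + √(87 + 202)) = 3 + (-5 + √289) = 3 + (-5 + 17) = 3 + 12 = 15)
(u - 9956)*(46493 + 42477) = (15 - 9956)*(46493 + 42477) = -9941*88970 = -884450770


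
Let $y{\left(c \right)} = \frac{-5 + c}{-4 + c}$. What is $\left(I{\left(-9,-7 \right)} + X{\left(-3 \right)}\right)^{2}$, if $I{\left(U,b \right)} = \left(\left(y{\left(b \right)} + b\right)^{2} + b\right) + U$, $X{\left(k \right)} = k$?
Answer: $\frac{3709476}{14641} \approx 253.36$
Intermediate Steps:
$y{\left(c \right)} = \frac{-5 + c}{-4 + c}$
$I{\left(U,b \right)} = U + b + \left(b + \frac{-5 + b}{-4 + b}\right)^{2}$ ($I{\left(U,b \right)} = \left(\left(\frac{-5 + b}{-4 + b} + b\right)^{2} + b\right) + U = \left(\left(b + \frac{-5 + b}{-4 + b}\right)^{2} + b\right) + U = \left(b + \left(b + \frac{-5 + b}{-4 + b}\right)^{2}\right) + U = U + b + \left(b + \frac{-5 + b}{-4 + b}\right)^{2}$)
$\left(I{\left(-9,-7 \right)} + X{\left(-3 \right)}\right)^{2} = \left(\left(-9 - 7 + \frac{\left(-5 + \left(-7\right)^{2} - -21\right)^{2}}{\left(-4 - 7\right)^{2}}\right) - 3\right)^{2} = \left(\left(-9 - 7 + \frac{\left(-5 + 49 + 21\right)^{2}}{121}\right) - 3\right)^{2} = \left(\left(-9 - 7 + \frac{65^{2}}{121}\right) - 3\right)^{2} = \left(\left(-9 - 7 + \frac{1}{121} \cdot 4225\right) - 3\right)^{2} = \left(\left(-9 - 7 + \frac{4225}{121}\right) - 3\right)^{2} = \left(\frac{2289}{121} - 3\right)^{2} = \left(\frac{1926}{121}\right)^{2} = \frac{3709476}{14641}$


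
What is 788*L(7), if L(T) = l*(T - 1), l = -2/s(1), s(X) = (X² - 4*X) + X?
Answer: 4728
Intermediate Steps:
s(X) = X² - 3*X
l = 1 (l = -2/(-3 + 1) = -2/(1*(-2)) = -2/(-2) = -2*(-½) = 1)
L(T) = -1 + T (L(T) = 1*(T - 1) = 1*(-1 + T) = -1 + T)
788*L(7) = 788*(-1 + 7) = 788*6 = 4728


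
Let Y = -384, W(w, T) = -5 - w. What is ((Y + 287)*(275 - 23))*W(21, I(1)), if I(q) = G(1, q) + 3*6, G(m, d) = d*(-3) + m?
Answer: 635544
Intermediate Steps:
G(m, d) = m - 3*d (G(m, d) = -3*d + m = m - 3*d)
I(q) = 19 - 3*q (I(q) = (1 - 3*q) + 3*6 = (1 - 3*q) + 18 = 19 - 3*q)
((Y + 287)*(275 - 23))*W(21, I(1)) = ((-384 + 287)*(275 - 23))*(-5 - 1*21) = (-97*252)*(-5 - 21) = -24444*(-26) = 635544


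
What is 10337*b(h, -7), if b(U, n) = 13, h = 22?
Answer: 134381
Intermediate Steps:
10337*b(h, -7) = 10337*13 = 134381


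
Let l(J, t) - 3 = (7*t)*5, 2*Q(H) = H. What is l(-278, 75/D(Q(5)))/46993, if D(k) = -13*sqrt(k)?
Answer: 3/46993 - 525*sqrt(10)/610909 ≈ -0.0026537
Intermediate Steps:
Q(H) = H/2
l(J, t) = 3 + 35*t (l(J, t) = 3 + (7*t)*5 = 3 + 35*t)
l(-278, 75/D(Q(5)))/46993 = (3 + 35*(75/((-13*sqrt(10)/2))))/46993 = (3 + 35*(75/((-13*sqrt(10)/2))))*(1/46993) = (3 + 35*(75*(-sqrt(10)/65)))*(1/46993) = (3 + 35*(-15*sqrt(10)/13))*(1/46993) = (3 - 525*sqrt(10)/13)*(1/46993) = 3/46993 - 525*sqrt(10)/610909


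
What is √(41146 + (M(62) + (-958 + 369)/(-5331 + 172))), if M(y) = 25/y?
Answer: √4209664815447938/319858 ≈ 202.85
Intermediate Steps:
√(41146 + (M(62) + (-958 + 369)/(-5331 + 172))) = √(41146 + (25/62 + (-958 + 369)/(-5331 + 172))) = √(41146 + (25*(1/62) - 589/(-5159))) = √(41146 + (25/62 - 589*(-1/5159))) = √(41146 + (25/62 + 589/5159)) = √(41146 + 165493/319858) = √(13161042761/319858) = √4209664815447938/319858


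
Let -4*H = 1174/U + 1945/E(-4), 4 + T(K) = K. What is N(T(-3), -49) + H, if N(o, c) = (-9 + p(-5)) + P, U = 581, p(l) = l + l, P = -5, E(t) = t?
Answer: 902245/9296 ≈ 97.057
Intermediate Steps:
T(K) = -4 + K
p(l) = 2*l
N(o, c) = -24 (N(o, c) = (-9 + 2*(-5)) - 5 = (-9 - 10) - 5 = -19 - 5 = -24)
H = 1125349/9296 (H = -(1174/581 + 1945/(-4))/4 = -(1174*(1/581) + 1945*(-1/4))/4 = -(1174/581 - 1945/4)/4 = -1/4*(-1125349/2324) = 1125349/9296 ≈ 121.06)
N(T(-3), -49) + H = -24 + 1125349/9296 = 902245/9296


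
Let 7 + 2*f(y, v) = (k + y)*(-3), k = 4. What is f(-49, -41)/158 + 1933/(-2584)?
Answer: -70019/204136 ≈ -0.34300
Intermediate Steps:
f(y, v) = -19/2 - 3*y/2 (f(y, v) = -7/2 + ((4 + y)*(-3))/2 = -7/2 + (-12 - 3*y)/2 = -7/2 + (-6 - 3*y/2) = -19/2 - 3*y/2)
f(-49, -41)/158 + 1933/(-2584) = (-19/2 - 3/2*(-49))/158 + 1933/(-2584) = (-19/2 + 147/2)*(1/158) + 1933*(-1/2584) = 64*(1/158) - 1933/2584 = 32/79 - 1933/2584 = -70019/204136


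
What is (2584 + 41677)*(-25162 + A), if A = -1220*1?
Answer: -1167693702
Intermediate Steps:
A = -1220
(2584 + 41677)*(-25162 + A) = (2584 + 41677)*(-25162 - 1220) = 44261*(-26382) = -1167693702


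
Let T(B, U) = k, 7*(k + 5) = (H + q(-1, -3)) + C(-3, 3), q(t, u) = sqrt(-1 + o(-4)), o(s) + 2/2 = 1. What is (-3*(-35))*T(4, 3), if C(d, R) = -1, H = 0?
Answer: -540 + 15*I ≈ -540.0 + 15.0*I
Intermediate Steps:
o(s) = 0 (o(s) = -1 + 1 = 0)
q(t, u) = I (q(t, u) = sqrt(-1 + 0) = sqrt(-1) = I)
k = -36/7 + I/7 (k = -5 + ((0 + I) - 1)/7 = -5 + (I - 1)/7 = -5 + (-1 + I)/7 = -5 + (-1/7 + I/7) = -36/7 + I/7 ≈ -5.1429 + 0.14286*I)
T(B, U) = -36/7 + I/7
(-3*(-35))*T(4, 3) = (-3*(-35))*(-36/7 + I/7) = 105*(-36/7 + I/7) = -540 + 15*I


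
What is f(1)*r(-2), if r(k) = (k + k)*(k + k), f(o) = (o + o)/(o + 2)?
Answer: 32/3 ≈ 10.667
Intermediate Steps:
f(o) = 2*o/(2 + o) (f(o) = (2*o)/(2 + o) = 2*o/(2 + o))
r(k) = 4*k² (r(k) = (2*k)*(2*k) = 4*k²)
f(1)*r(-2) = (2*1/(2 + 1))*(4*(-2)²) = (2*1/3)*(4*4) = (2*1*(⅓))*16 = (⅔)*16 = 32/3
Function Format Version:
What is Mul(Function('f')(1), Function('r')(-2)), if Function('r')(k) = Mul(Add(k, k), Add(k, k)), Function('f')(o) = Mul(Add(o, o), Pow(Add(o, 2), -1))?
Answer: Rational(32, 3) ≈ 10.667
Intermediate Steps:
Function('f')(o) = Mul(2, o, Pow(Add(2, o), -1)) (Function('f')(o) = Mul(Mul(2, o), Pow(Add(2, o), -1)) = Mul(2, o, Pow(Add(2, o), -1)))
Function('r')(k) = Mul(4, Pow(k, 2)) (Function('r')(k) = Mul(Mul(2, k), Mul(2, k)) = Mul(4, Pow(k, 2)))
Mul(Function('f')(1), Function('r')(-2)) = Mul(Mul(2, 1, Pow(Add(2, 1), -1)), Mul(4, Pow(-2, 2))) = Mul(Mul(2, 1, Pow(3, -1)), Mul(4, 4)) = Mul(Mul(2, 1, Rational(1, 3)), 16) = Mul(Rational(2, 3), 16) = Rational(32, 3)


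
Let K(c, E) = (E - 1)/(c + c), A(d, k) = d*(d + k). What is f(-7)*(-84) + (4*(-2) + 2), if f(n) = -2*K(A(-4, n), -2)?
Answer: -129/11 ≈ -11.727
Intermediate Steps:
K(c, E) = (-1 + E)/(2*c) (K(c, E) = (-1 + E)/((2*c)) = (-1 + E)*(1/(2*c)) = (-1 + E)/(2*c))
f(n) = 3/(16 - 4*n) (f(n) = -(-1 - 2)/((-4*(-4 + n))) = -(-3)/(16 - 4*n) = 3/(16 - 4*n))
f(-7)*(-84) + (4*(-2) + 2) = -3/(-16 + 4*(-7))*(-84) + (4*(-2) + 2) = -3/(-16 - 28)*(-84) + (-8 + 2) = -3/(-44)*(-84) - 6 = -3*(-1/44)*(-84) - 6 = (3/44)*(-84) - 6 = -63/11 - 6 = -129/11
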